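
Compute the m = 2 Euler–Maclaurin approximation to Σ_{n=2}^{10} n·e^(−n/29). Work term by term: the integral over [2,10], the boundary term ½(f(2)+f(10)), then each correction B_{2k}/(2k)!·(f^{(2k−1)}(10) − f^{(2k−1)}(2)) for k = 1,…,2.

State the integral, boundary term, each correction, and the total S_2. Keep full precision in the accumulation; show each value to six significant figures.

∫_2^10 x·e^(−x/29) dx evaluates to 37.9543.
Boundary: ½(f(2) + f(10)) = ½(1.86672 + 7.08342) = 4.47507.
Integral + boundary = 42.4294.
Order-1 term: 1/12 · (0.464086 − 0.868989) = -0.0337419.
After k=1: 42.3956.
Order-2 term: −1/720 · (0.00223635 − 0.00325292) = 1.41190e-06.

S_2 ≈ 42.3956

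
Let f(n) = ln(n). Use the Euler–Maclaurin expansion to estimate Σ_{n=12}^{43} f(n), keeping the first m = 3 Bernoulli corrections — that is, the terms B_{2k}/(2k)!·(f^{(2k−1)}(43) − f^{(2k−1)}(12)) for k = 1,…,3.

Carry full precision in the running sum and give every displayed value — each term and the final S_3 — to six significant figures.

Integral: ∫_12^43 ln(x) dx = 100.913.
½[f(12) + f(43)] = ½[2.48491 + 3.76120] = 3.12305.
So far: 104.036.
k=1: B_{2}/(2)! × [f^{(1)}(43) − f^{(1)}(12)] = 1/12 × (0.0232558 − 0.0833333) = -0.00500646.
Running total after k=1: 104.031.
k=2: B_{4}/(4)! × [f^{(3)}(43) − f^{(3)}(12)] = −1/720 × (2.51550e-05 − 0.00115741) = 1.57257e-06.
Running total after k=2: 104.031.
k=3: B_{6}/(6)! × [f^{(5)}(43) − f^{(5)}(12)] = 1/30240 × (1.63256e-07 − 9.64506e-05) = -3.18411e-09.

S_3 ≈ 104.031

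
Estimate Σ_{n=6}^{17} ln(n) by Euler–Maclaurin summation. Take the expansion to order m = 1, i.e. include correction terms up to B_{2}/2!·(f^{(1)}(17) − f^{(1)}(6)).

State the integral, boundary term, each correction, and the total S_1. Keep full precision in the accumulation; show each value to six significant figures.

∫_6^17 ln(x) dx evaluates to 26.4141.
Endpoint term: (f(6) + f(17))/2 = (1.79176 + 2.83321)/2 = 2.31249.
Running total after boundary: 28.7266.
Correction k=1: B_{2}/2! · (f^{(1)}(17) − f^{(1)}(6)) = 1/12 · (0.0588235 − 0.166667) = -0.00898693.

S_1 ≈ 28.7176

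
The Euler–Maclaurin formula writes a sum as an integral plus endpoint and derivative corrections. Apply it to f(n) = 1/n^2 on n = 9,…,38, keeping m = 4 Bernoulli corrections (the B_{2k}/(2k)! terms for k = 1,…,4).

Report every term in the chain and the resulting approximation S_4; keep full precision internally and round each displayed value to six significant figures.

The integral term ∫_9^38 1/x^2 dx = 0.0847953.
Endpoint term: (f(9) + f(38))/2 = (0.0123457 + 0.000692521)/2 = 0.00651910.
So far: 0.0913144.
Correction k=1: B_{2}/2! · (f^{(1)}(38) − f^{(1)}(9)) = 1/12 · (-3.64485e-05 − (-0.00274348)) = 0.000225586.
Partial sum through k=1: 0.0915400.
Correction k=2: B_{4}/4! · (f^{(3)}(38) − f^{(3)}(9)) = −1/720 · (-3.02896e-07 − (-0.000406442)) = -5.64082e-07.
Partial sum through k=2: 0.0915394.
Correction k=3: B_{6}/6! · (f^{(5)}(38) − f^{(5)}(9)) = 1/30240 · (-6.29285e-09 − (-0.000150534)) = 4.97777e-09.
Partial sum through k=3: 0.0915394.
Correction k=4: B_{8}/8! · (f^{(7)}(38) − f^{(7)}(9)) = −1/1209600 · (-2.44044e-10 − (-0.000104073)) = -8.60390e-11.

S_4 ≈ 0.0915394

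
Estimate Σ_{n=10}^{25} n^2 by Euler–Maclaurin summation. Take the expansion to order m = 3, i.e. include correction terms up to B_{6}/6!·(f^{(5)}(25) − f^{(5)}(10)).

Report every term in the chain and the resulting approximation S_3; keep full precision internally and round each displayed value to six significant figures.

Integral: ∫_10^25 x^2 dx = 4875.00.
Endpoint term: (f(10) + f(25))/2 = (100.000 + 625.000)/2 = 362.500.
So far: 5237.50.
k=1: B_{2}/(2)! × [f^{(1)}(25) − f^{(1)}(10)] = 1/12 × (50.0000 − 20.0000) = 2.50000.
Running total after k=1: 5240.00.
k=2: B_{4}/(4)! × [f^{(3)}(25) − f^{(3)}(10)] = −1/720 × (0.00000 − 0.00000) = 0.00000.
Running total after k=2: 5240.00.
k=3: B_{6}/(6)! × [f^{(5)}(25) − f^{(5)}(10)] = 1/30240 × (0.00000 − 0.00000) = 0.00000.

S_3 ≈ 5240.00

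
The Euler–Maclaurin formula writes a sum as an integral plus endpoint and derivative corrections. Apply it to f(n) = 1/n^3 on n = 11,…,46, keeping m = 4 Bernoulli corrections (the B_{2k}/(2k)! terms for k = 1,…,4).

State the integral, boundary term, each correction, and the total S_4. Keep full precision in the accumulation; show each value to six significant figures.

S_4 ≈ 0.00429370

The integral term ∫_11^46 1/x^3 dx = 0.00389594.
½[f(11) + f(46)] = ½[0.000751315 + 1.02737e-05] = 0.000380794.
Integral + boundary = 0.00427673.
k=1: B_{2}/(2)! × [f^{(1)}(46) − f^{(1)}(11)] = 1/12 × (-6.70023e-07 − (-0.000204904)) = 1.70195e-05.
Running total after k=1: 0.00429375.
k=2: B_{4}/(4)! × [f^{(3)}(46) − f^{(3)}(11)] = −1/720 × (-6.33292e-09 − (-3.38684e-05)) = -4.70307e-08.
Running total after k=2: 0.00429370.
k=3: B_{6}/(6)! × [f^{(5)}(46) − f^{(5)}(11)] = 1/30240 × (-1.25701e-10 − (-1.17560e-05)) = 3.88752e-10.
Running total after k=3: 0.00429370.
k=4: B_{8}/(8)! × [f^{(7)}(46) − f^{(7)}(11)] = −1/1209600 × (-4.27715e-12 − (-6.99530e-06)) = -5.78315e-12.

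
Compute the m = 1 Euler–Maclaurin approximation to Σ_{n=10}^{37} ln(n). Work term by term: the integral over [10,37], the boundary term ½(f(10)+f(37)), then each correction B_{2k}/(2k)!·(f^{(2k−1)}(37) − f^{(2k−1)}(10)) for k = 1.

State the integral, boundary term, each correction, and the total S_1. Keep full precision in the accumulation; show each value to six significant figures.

∫_10^37 ln(x) dx evaluates to 83.5781.
Endpoint term: (f(10) + f(37))/2 = (2.30259 + 3.61092)/2 = 2.95675.
Running total after boundary: 86.5349.
k=1: B_{2}/(2)! × [f^{(1)}(37) − f^{(1)}(10)] = 1/12 × (0.0270270 − 0.100000) = -0.00608108.

S_1 ≈ 86.5288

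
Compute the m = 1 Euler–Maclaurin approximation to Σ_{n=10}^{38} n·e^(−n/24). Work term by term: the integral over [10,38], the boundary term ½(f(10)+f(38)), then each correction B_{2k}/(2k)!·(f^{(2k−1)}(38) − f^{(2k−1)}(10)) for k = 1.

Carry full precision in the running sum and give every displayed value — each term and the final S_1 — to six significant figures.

S_1 ≈ 239.624

Integral: ∫_10^38 x·e^(−x/24) dx = 232.469.
Endpoint term: (f(10) + f(38))/2 = (6.59241 + 7.80101)/2 = 7.19671.
Running total after boundary: 239.666.
Order-1 term: 1/12 · (-0.119752 − 0.384557) = -0.0420258.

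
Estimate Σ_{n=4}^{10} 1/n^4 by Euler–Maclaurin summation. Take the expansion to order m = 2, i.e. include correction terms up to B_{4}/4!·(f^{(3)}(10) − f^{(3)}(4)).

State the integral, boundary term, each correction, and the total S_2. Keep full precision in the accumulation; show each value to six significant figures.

∫_4^10 1/x^4 dx evaluates to 0.00487500.
Boundary: ½(f(4) + f(10)) = ½(0.00390625 + 0.000100000) = 0.00200313.
Integral + boundary = 0.00687813.
k=1: B_{2}/(2)! × [f^{(1)}(10) − f^{(1)}(4)] = 1/12 × (-4.00000e-05 − (-0.00390625)) = 0.000322187.
After k=1: 0.00720031.
k=2: B_{4}/(4)! × [f^{(3)}(10) − f^{(3)}(4)] = −1/720 × (-1.20000e-05 − (-0.00732422)) = -1.01559e-05.

S_2 ≈ 0.00719016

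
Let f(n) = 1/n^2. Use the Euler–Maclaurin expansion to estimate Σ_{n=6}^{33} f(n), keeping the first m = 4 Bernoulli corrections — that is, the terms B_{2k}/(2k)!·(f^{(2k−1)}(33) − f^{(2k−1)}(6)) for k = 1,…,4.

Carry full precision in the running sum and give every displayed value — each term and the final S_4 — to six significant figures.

The integral term ∫_6^33 1/x^2 dx = 0.136364.
Endpoint term: (f(6) + f(33))/2 = (0.0277778 + 0.000918274)/2 = 0.0143480.
Integral + boundary = 0.150712.
Correction k=1: B_{2}/2! · (f^{(1)}(33) − f^{(1)}(6)) = 1/12 · (-5.56529e-05 − (-0.00925926)) = 0.000766967.
Partial sum through k=1: 0.151479.
Correction k=2: B_{4}/4! · (f^{(3)}(33) − f^{(3)}(6)) = −1/720 · (-6.13256e-07 − (-0.00308642)) = -4.28584e-06.
Partial sum through k=2: 0.151474.
Correction k=3: B_{6}/6! · (f^{(5)}(33) − f^{(5)}(6)) = 1/30240 · (-1.68941e-08 − (-0.00257202)) = 8.50529e-08.
Partial sum through k=3: 0.151474.
Correction k=4: B_{8}/8! · (f^{(7)}(33) − f^{(7)}(6)) = −1/1209600 · (-8.68750e-10 − (-0.00400091)) = -3.30763e-09.

S_4 ≈ 0.151474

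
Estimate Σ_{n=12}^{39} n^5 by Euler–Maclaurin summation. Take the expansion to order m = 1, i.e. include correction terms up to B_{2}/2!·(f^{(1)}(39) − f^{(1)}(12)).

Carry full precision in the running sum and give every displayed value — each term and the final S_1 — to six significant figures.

S_1 ≈ 6.32151e+08

∫_12^39 x^5 dx evaluates to 5.85960e+08.
Boundary: ½(f(12) + f(39)) = ½(248832 + 9.02242e+07) = 4.52365e+07.
So far: 6.31196e+08.
k=1: B_{2}/(2)! × [f^{(1)}(39) − f^{(1)}(12)] = 1/12 × (1.15672e+07 − 103680) = 955294.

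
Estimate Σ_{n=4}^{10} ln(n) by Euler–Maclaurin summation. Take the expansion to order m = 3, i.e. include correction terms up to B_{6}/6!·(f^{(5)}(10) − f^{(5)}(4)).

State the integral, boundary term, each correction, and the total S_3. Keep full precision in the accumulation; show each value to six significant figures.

The integral term ∫_4^10 ln(x) dx = 11.4807.
½[f(4) + f(10)] = ½[1.38629 + 2.30259] = 1.84444.
So far: 13.3251.
Order-1 term: 1/12 · (0.100000 − 0.250000) = -0.0125000.
After k=1: 13.3126.
Order-2 term: −1/720 · (0.00200000 − 0.0312500) = 4.06250e-05.
After k=2: 13.3127.
Order-3 term: 1/30240 · (0.000240000 − 0.0234375) = -7.67113e-07.

S_3 ≈ 13.3127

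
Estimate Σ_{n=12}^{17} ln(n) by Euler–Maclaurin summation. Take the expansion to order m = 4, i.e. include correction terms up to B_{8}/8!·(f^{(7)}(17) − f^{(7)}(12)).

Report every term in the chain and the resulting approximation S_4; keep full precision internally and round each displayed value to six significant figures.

The integral term ∫_12^17 ln(x) dx = 13.3457.
½[f(12) + f(17)] = ½[2.48491 + 2.83321] = 2.65906.
Running total after boundary: 16.0048.
Order-1 term: 1/12 · (0.0588235 − 0.0833333) = -0.00204248.
Partial sum through k=1: 16.0028.
Order-2 term: −1/720 · (0.000407083 − 0.00115741) = 1.04212e-06.
Partial sum through k=2: 16.0028.
Order-3 term: 1/30240 · (1.69031e-05 − 9.64506e-05) = -2.63054e-09.
Partial sum through k=3: 16.0028.
Order-4 term: −1/1209600 · (1.75465e-06 − 2.00939e-05) = 1.51614e-11.

S_4 ≈ 16.0028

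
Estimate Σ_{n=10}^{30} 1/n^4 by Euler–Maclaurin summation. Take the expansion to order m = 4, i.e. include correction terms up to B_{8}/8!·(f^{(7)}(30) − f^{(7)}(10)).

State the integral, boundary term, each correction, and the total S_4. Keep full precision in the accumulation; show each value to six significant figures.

S_4 ≈ 0.000374908

∫_10^30 1/x^4 dx evaluates to 0.000320988.
Boundary: ½(f(10) + f(30)) = ½(0.000100000 + 1.23457e-06) = 5.06173e-05.
Running total after boundary: 0.000371605.
k=1: B_{2}/(2)! × [f^{(1)}(30) − f^{(1)}(10)] = 1/12 × (-1.64609e-07 − (-4.00000e-05)) = 3.31962e-06.
Running total after k=1: 0.000374925.
k=2: B_{4}/(4)! × [f^{(3)}(30) − f^{(3)}(10)] = −1/720 × (-5.48697e-09 − (-1.20000e-05)) = -1.66590e-08.
Running total after k=2: 0.000374908.
k=3: B_{6}/(6)! × [f^{(5)}(30) − f^{(5)}(10)] = 1/30240 × (-3.41411e-10 − (-6.72000e-06)) = 2.22211e-10.
Running total after k=3: 0.000374908.
k=4: B_{8}/(8)! × [f^{(7)}(30) − f^{(7)}(10)] = −1/1209600 × (-3.41411e-11 − (-6.04800e-06)) = -4.99997e-12.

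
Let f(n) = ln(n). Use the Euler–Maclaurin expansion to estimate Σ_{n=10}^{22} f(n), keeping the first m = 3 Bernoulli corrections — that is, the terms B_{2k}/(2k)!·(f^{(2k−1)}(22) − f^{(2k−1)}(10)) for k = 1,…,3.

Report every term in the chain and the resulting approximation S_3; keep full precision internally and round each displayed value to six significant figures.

S_3 ≈ 35.6694

Integral: ∫_10^22 ln(x) dx = 32.9771.
Boundary: ½(f(10) + f(22)) = ½(2.30259 + 3.09104) = 2.69681.
Integral + boundary = 35.6739.
k=1: B_{2}/(2)! × [f^{(1)}(22) − f^{(1)}(10)] = 1/12 × (0.0454545 − 0.100000) = -0.00454545.
Running total after k=1: 35.6694.
k=2: B_{4}/(4)! × [f^{(3)}(22) − f^{(3)}(10)] = −1/720 × (0.000187829 − 0.00200000) = 2.51690e-06.
Running total after k=2: 35.6694.
k=3: B_{6}/(6)! × [f^{(5)}(22) − f^{(5)}(10)] = 1/30240 × (4.65691e-06 − 0.000240000) = -7.78251e-09.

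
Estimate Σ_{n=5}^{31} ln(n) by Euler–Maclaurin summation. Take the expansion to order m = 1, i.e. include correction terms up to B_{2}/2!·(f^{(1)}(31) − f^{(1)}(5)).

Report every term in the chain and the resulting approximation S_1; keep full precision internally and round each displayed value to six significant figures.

S_1 ≈ 74.9141

∫_5^31 ln(x) dx evaluates to 72.4064.
Endpoint term: (f(5) + f(31))/2 = (1.60944 + 3.43399)/2 = 2.52171.
So far: 74.9281.
Order-1 term: 1/12 · (0.0322581 − 0.200000) = -0.0139785.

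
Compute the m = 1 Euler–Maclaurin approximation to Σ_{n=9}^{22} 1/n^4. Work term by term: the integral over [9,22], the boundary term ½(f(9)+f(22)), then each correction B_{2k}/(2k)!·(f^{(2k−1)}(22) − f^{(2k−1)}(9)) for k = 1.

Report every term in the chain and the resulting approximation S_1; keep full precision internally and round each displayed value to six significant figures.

S_1 ≈ 0.000509865

Integral: ∫_9^22 1/x^4 dx = 0.000425943.
Endpoint term: (f(9) + f(22))/2 = (0.000152416 + 4.26883e-06)/2 = 7.83423e-05.
Integral + boundary = 0.000504285.
Order-1 term: 1/12 · (-7.76152e-07 − (-6.77404e-05)) = 5.58035e-06.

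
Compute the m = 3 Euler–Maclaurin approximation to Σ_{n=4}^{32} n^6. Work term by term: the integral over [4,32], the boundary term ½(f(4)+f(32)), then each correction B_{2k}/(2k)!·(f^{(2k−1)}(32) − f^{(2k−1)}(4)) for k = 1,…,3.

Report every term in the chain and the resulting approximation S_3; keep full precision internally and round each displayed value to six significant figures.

∫_4^32 x^6 dx evaluates to 4.90853e+09.
½[f(4) + f(32)] = ½[4096.00 + 1.07374e+09] = 5.36873e+08.
So far: 5.44540e+09.
Correction k=1: B_{2}/2! · (f^{(1)}(32) − f^{(1)}(4)) = 1/12 · (2.01327e+08 − 6144.00) = 1.67767e+07.
Partial sum through k=1: 5.46218e+09.
Correction k=2: B_{4}/4! · (f^{(3)}(32) − f^{(3)}(4)) = −1/720 · (3.93216e+06 − 7680.00) = -5450.67.
Partial sum through k=2: 5.46218e+09.
Correction k=3: B_{6}/6! · (f^{(5)}(32) − f^{(5)}(4)) = 1/30240 · (23040.0 − 2880.00) = 0.666667.

S_3 ≈ 5.46218e+09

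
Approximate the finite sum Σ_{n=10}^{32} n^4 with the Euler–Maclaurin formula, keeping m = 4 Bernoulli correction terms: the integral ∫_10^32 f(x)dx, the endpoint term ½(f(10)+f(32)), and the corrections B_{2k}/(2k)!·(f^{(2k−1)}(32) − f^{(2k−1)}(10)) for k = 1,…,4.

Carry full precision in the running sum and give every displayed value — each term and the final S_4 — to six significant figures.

S_4 ≈ 7.23076e+06

Integral: ∫_10^32 x^4 dx = 6.69089e+06.
Endpoint term: (f(10) + f(32))/2 = (10000.0 + 1.04858e+06)/2 = 529288.
So far: 7.22017e+06.
Order-1 term: 1/12 · (131072 − 4000.00) = 10589.3.
Running total after k=1: 7.23076e+06.
Order-2 term: −1/720 · (768.000 − 240.000) = -0.733333.
Running total after k=2: 7.23076e+06.
Order-3 term: 1/30240 · (0.00000 − 0.00000) = 0.00000.
Running total after k=3: 7.23076e+06.
Order-4 term: −1/1209600 · (0.00000 − 0.00000) = 0.00000.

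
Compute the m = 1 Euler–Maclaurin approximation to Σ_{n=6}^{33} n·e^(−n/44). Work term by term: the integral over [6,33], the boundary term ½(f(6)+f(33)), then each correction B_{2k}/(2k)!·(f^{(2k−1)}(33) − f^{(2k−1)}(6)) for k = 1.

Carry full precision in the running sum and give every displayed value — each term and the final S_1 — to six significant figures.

The integral term ∫_6^33 x·e^(−x/44) dx = 319.178.
½[f(6) + f(33)] = ½[5.23515 + 15.5881] = 10.4116.
Running total after boundary: 329.589.
k=1: B_{2}/(2)! × [f^{(1)}(33) − f^{(1)}(6)] = 1/12 × (0.118092 − 0.753545) = -0.0529544.

S_1 ≈ 329.536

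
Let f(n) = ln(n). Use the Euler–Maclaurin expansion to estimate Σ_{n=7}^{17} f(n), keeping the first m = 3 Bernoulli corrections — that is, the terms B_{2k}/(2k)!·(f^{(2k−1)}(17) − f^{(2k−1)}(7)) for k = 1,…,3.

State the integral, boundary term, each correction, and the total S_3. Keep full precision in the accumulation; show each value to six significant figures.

The integral term ∫_7^17 ln(x) dx = 24.5433.
Boundary: ½(f(7) + f(17)) = ½(1.94591 + 2.83321) = 2.38956.
Integral + boundary = 26.9328.
Order-1 term: 1/12 · (0.0588235 − 0.142857) = -0.00700280.
After k=1: 26.9258.
Order-2 term: −1/720 · (0.000407083 − 0.00583090) = 7.53308e-06.
After k=2: 26.9258.
Order-3 term: 1/30240 · (1.69031e-05 − 0.00142798) = -4.66625e-08.

S_3 ≈ 26.9258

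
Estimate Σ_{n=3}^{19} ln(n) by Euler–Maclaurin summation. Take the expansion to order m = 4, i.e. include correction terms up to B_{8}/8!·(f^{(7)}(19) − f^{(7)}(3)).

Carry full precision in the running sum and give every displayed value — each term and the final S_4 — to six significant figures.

S_4 ≈ 38.6467

The integral term ∫_3^19 ln(x) dx = 36.6485.
Endpoint term: (f(3) + f(19))/2 = (1.09861 + 2.94444)/2 = 2.02153.
Integral + boundary = 38.6700.
Order-1 term: 1/12 · (0.0526316 − 0.333333) = -0.0233918.
Running total after k=1: 38.6466.
Order-2 term: −1/720 · (0.000291588 − 0.0740741) = 0.000102476.
Running total after k=2: 38.6467.
Order-3 term: 1/30240 · (9.69267e-06 − 0.0987654) = -3.26573e-06.
Running total after k=3: 38.6467.
Order-4 term: −1/1209600 · (8.05485e-07 − 0.329218) = 2.72170e-07.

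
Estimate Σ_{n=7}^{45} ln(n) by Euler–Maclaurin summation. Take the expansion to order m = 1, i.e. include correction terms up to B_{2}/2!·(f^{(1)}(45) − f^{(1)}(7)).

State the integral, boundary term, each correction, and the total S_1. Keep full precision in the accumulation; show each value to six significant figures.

S_1 ≈ 122.545

The integral term ∫_7^45 ln(x) dx = 119.678.
Boundary: ½(f(7) + f(45)) = ½(1.94591 + 3.80666) = 2.87629.
Running total after boundary: 122.555.
Order-1 term: 1/12 · (0.0222222 − 0.142857) = -0.0100529.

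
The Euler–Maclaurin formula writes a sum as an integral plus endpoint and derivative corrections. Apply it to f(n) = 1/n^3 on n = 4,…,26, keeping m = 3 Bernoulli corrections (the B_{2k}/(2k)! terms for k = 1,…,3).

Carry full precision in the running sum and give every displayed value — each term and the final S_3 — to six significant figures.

S_3 ≈ 0.0393082

The integral term ∫_4^26 1/x^3 dx = 0.0305104.
Boundary: ½(f(4) + f(26)) = ½(0.0156250 + 5.68958e-05) = 0.00784095.
Integral + boundary = 0.0383513.
k=1: B_{2}/(2)! × [f^{(1)}(26) − f^{(1)}(4)] = 1/12 × (-6.56490e-06 − (-0.0117188)) = 0.000976015.
After k=1: 0.0393273.
k=2: B_{4}/(4)! × [f^{(3)}(26) − f^{(3)}(4)] = −1/720 × (-1.94228e-07 − (-0.0146484)) = -2.03448e-05.
After k=2: 0.0393070.
k=3: B_{6}/(6)! × [f^{(5)}(26) − f^{(5)}(4)] = 1/30240 × (-1.20674e-08 − (-0.0384521)) = 1.27157e-06.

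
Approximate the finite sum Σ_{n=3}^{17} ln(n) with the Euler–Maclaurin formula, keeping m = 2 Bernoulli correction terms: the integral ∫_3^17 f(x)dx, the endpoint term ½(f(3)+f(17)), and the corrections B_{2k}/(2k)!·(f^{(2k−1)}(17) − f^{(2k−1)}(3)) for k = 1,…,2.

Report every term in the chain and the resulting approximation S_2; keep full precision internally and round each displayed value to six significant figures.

S_2 ≈ 32.8119

The integral term ∫_3^17 ln(x) dx = 30.8688.
Endpoint term: (f(3) + f(17))/2 = (1.09861 + 2.83321)/2 = 1.96591.
So far: 32.8347.
Correction k=1: B_{2}/2! · (f^{(1)}(17) − f^{(1)}(3)) = 1/12 · (0.0588235 − 0.333333) = -0.0228758.
Partial sum through k=1: 32.8118.
Correction k=2: B_{4}/4! · (f^{(3)}(17) − f^{(3)}(3)) = −1/720 · (0.000407083 − 0.0740741) = 0.000102315.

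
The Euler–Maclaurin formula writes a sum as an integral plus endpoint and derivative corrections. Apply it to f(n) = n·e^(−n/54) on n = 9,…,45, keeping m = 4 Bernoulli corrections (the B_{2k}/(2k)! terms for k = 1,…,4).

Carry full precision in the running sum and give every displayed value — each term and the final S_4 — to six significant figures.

S_4 ≈ 569.904

∫_9^45 x·e^(−x/54) dx evaluates to 556.369.
Boundary: ½(f(9) + f(45)) = ½(7.61834 + 19.5569) = 13.5876.
Running total after boundary: 569.956.
Order-1 term: 1/12 · (0.0724330 − 0.705401) = -0.0527474.
Running total after k=1: 569.904.
Order-2 term: −1/720 · (0.000322918 − 0.000822485) = 6.93842e-07.
Running total after k=2: 569.904.
Order-3 term: 1/30240 · (2.12962e-07 − 4.81160e-07) = -8.86898e-12.
Running total after k=3: 569.904.
Order-4 term: −1/1209600 · (1.08088e-10 − 2.33285e-10) = 1.03504e-16.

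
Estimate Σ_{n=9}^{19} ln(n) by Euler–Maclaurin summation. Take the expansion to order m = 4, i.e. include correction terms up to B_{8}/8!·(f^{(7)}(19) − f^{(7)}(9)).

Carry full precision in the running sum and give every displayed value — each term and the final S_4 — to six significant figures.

Integral: ∫_9^19 ln(x) dx = 26.1693.
Boundary: ½(f(9) + f(19)) = ½(2.19722 + 2.94444) = 2.57083.
Running total after boundary: 28.7402.
Order-1 term: 1/12 · (0.0526316 − 0.111111) = -0.00487329.
After k=1: 28.7353.
Order-2 term: −1/720 · (0.000291588 − 0.00274348) = 3.40541e-06.
After k=2: 28.7353.
Order-3 term: 1/30240 · (9.69267e-06 − 0.000406442) = -1.31200e-08.
After k=3: 28.7353.
Order-4 term: −1/1209600 · (8.05485e-07 − 0.000150534) = 1.23784e-10.

S_4 ≈ 28.7353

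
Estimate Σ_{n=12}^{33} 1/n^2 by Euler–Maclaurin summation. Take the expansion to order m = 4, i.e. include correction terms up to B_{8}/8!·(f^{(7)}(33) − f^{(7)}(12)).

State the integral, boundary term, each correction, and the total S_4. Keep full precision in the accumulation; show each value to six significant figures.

S_4 ≈ 0.0570533

The integral term ∫_12^33 1/x^2 dx = 0.0530303.
½[f(12) + f(33)] = ½[0.00694444 + 0.000918274] = 0.00393136.
So far: 0.0569617.
Order-1 term: 1/12 · (-5.56529e-05 − (-0.00115741)) = 9.18129e-05.
Running total after k=1: 0.0570535.
Order-2 term: −1/720 · (-6.13256e-07 − (-9.64506e-05)) = -1.33107e-07.
Running total after k=2: 0.0570533.
Order-3 term: 1/30240 · (-1.68941e-08 − (-2.00939e-05)) = 6.63921e-10.
Running total after k=3: 0.0570533.
Order-4 term: −1/1209600 · (-8.68750e-10 − (-7.81429e-06)) = -6.45951e-12.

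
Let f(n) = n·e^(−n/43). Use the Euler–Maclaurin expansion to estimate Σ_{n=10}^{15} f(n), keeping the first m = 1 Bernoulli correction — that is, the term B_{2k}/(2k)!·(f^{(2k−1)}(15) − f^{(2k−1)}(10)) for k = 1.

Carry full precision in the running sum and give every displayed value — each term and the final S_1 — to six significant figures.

Integral: ∫_10^15 x·e^(−x/43) dx = 46.5790.
½[f(10) + f(15)] = ½[7.92504 + 10.5826] = 9.25383.
Integral + boundary = 55.8328.
Order-1 term: 1/12 · (0.459401 − 0.608200) = -0.0124000.

S_1 ≈ 55.8204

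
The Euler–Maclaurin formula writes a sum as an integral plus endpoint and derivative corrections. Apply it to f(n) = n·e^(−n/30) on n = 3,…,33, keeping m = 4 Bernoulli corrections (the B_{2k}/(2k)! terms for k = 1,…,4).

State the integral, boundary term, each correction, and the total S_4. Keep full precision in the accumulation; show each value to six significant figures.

S_4 ≈ 273.442

Integral: ∫_3^33 x·e^(−x/30) dx = 266.663.
Endpoint term: (f(3) + f(33))/2 = (2.71451 + 10.9847)/2 = 6.84963.
So far: 273.512.
k=1: B_{2}/(2)! × [f^{(1)}(33) − f^{(1)}(3)] = 1/12 × (-0.0332871 − 0.814354) = -0.0706367.
After k=1: 273.442.
k=2: B_{4}/(4)! × [f^{(3)}(33) − f^{(3)}(3)] = −1/720 × (0.000702728 − 0.00291559) = 3.07342e-06.
After k=2: 273.442.
k=3: B_{6}/(6)! × [f^{(5)}(33) − f^{(5)}(3)] = 1/30240 × (1.60271e-06 − 5.47371e-06) = -1.28009e-10.
After k=3: 273.442.
k=4: B_{8}/(8)! × [f^{(7)}(33) − f^{(7)}(3)] = −1/1209600 × (2.69402e-09 − 8.56430e-09) = 4.85308e-15.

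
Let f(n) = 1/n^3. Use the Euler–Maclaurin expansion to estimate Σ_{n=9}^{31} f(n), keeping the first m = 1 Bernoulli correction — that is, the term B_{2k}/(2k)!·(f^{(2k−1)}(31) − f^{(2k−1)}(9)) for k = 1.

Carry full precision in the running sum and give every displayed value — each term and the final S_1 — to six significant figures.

S_1 ≈ 0.00639304

The integral term ∫_9^31 1/x^3 dx = 0.00565255.
Boundary: ½(f(9) + f(31)) = ½(0.00137174 + 3.35672e-05) = 0.000702655.
Running total after boundary: 0.00635520.
Correction k=1: B_{2}/2! · (f^{(1)}(31) − f^{(1)}(9)) = 1/12 · (-3.24844e-06 − (-0.000457247)) = 3.78332e-05.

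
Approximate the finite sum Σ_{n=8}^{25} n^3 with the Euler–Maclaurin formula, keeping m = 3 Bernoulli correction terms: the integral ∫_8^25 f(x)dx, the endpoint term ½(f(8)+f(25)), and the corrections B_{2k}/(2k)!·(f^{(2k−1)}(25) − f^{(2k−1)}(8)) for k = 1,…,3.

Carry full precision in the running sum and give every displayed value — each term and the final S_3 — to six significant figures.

The integral term ∫_8^25 x^3 dx = 96632.2.
½[f(8) + f(25)] = ½[512.000 + 15625.0] = 8068.50.
Running total after boundary: 104701.
k=1: B_{2}/(2)! × [f^{(1)}(25) − f^{(1)}(8)] = 1/12 × (1875.00 − 192.000) = 140.250.
Partial sum through k=1: 104841.
k=2: B_{4}/(4)! × [f^{(3)}(25) − f^{(3)}(8)] = −1/720 × (6.00000 − 6.00000) = 0.00000.
Partial sum through k=2: 104841.
k=3: B_{6}/(6)! × [f^{(5)}(25) − f^{(5)}(8)] = 1/30240 × (0.00000 − 0.00000) = 0.00000.

S_3 ≈ 104841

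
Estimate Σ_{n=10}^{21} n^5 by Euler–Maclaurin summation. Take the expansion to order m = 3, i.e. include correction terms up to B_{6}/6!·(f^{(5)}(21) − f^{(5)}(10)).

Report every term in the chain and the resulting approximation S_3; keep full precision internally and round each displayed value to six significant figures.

S_3 ≈ 1.62966e+07

∫_10^21 x^5 dx evaluates to 1.41277e+07.
½[f(10) + f(21)] = ½[100000 + 4.08410e+06] = 2.09205e+06.
Integral + boundary = 1.62197e+07.
k=1: B_{2}/(2)! × [f^{(1)}(21) − f^{(1)}(10)] = 1/12 × (972405 − 50000.0) = 76867.1.
Running total after k=1: 1.62966e+07.
k=2: B_{4}/(4)! × [f^{(3)}(21) − f^{(3)}(10)] = −1/720 × (26460.0 − 6000.00) = -28.4167.
Running total after k=2: 1.62966e+07.
k=3: B_{6}/(6)! × [f^{(5)}(21) − f^{(5)}(10)] = 1/30240 × (120.000 − 120.000) = 0.00000.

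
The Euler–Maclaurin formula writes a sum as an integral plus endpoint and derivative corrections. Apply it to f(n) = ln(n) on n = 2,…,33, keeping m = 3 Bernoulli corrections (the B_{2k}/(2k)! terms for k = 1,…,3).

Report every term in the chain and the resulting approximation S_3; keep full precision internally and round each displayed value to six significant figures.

S_3 ≈ 85.0545

Integral: ∫_2^33 ln(x) dx = 82.9985.
½[f(2) + f(33)] = ½[0.693147 + 3.49651] = 2.09483.
Running total after boundary: 85.0933.
Order-1 term: 1/12 · (0.0303030 − 0.500000) = -0.0391414.
Partial sum through k=1: 85.0541.
Order-2 term: −1/720 · (5.56529e-05 − 0.250000) = 0.000347145.
Partial sum through k=2: 85.0545.
Order-3 term: 1/30240 · (6.13256e-07 − 0.750000) = -2.48016e-05.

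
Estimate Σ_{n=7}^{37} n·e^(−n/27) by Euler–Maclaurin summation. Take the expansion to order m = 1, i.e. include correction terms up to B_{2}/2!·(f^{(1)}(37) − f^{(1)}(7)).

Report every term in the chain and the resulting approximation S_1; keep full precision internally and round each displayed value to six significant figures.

Integral: ∫_7^37 x·e^(−x/27) dx = 269.416.
½[f(7) + f(37)] = ½[5.40136 + 9.39848] = 7.39992.
Integral + boundary = 276.816.
k=1: B_{2}/(2)! × [f^{(1)}(37) − f^{(1)}(7)] = 1/12 × (-0.0940788 − 0.571573) = -0.0554709.

S_1 ≈ 276.760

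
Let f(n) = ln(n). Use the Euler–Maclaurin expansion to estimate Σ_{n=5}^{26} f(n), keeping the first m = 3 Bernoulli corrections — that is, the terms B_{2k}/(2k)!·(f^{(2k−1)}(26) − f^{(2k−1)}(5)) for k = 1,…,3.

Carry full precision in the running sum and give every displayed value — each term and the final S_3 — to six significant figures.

S_3 ≈ 58.0836

∫_5^26 ln(x) dx evaluates to 55.6633.
Endpoint term: (f(5) + f(26))/2 = (1.60944 + 3.25810)/2 = 2.43377.
So far: 58.0971.
k=1: B_{2}/(2)! × [f^{(1)}(26) − f^{(1)}(5)] = 1/12 × (0.0384615 − 0.200000) = -0.0134615.
Partial sum through k=1: 58.0836.
k=2: B_{4}/(4)! × [f^{(3)}(26) − f^{(3)}(5)] = −1/720 × (0.000113792 − 0.0160000) = 2.20642e-05.
Partial sum through k=2: 58.0836.
k=3: B_{6}/(6)! × [f^{(5)}(26) − f^{(5)}(5)] = 1/30240 × (2.01997e-06 − 0.00768000) = -2.53901e-07.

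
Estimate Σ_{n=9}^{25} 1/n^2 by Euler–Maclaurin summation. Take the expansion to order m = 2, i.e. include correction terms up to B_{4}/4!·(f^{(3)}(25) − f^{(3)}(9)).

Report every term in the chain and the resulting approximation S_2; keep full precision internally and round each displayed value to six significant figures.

Integral: ∫_9^25 1/x^2 dx = 0.0711111.
Boundary: ½(f(9) + f(25)) = ½(0.0123457 + 0.00160000) = 0.00697284.
Running total after boundary: 0.0780840.
Order-1 term: 1/12 · (-0.000128000 − (-0.00274348)) = 0.000217957.
Partial sum through k=1: 0.0783019.
Order-2 term: −1/720 · (-2.45760e-06 − (-0.000406442)) = -5.61090e-07.

S_2 ≈ 0.0783013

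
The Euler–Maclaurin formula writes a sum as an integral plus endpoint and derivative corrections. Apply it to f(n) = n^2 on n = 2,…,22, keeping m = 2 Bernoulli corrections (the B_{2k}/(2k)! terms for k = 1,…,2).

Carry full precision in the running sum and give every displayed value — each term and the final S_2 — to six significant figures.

Integral: ∫_2^22 x^2 dx = 3546.67.
½[f(2) + f(22)] = ½[4.00000 + 484.000] = 244.000.
Integral + boundary = 3790.67.
k=1: B_{2}/(2)! × [f^{(1)}(22) − f^{(1)}(2)] = 1/12 × (44.0000 − 4.00000) = 3.33333.
Running total after k=1: 3794.00.
k=2: B_{4}/(4)! × [f^{(3)}(22) − f^{(3)}(2)] = −1/720 × (0.00000 − 0.00000) = 0.00000.

S_2 ≈ 3794.00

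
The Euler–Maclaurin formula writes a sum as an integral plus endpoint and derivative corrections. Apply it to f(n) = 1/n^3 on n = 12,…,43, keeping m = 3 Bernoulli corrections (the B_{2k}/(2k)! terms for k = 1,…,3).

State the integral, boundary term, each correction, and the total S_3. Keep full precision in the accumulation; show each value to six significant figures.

S_3 ≈ 0.00350940

Integral: ∫_12^43 1/x^3 dx = 0.00320181.
Boundary: ½(f(12) + f(43)) = ½(0.000578704 + 1.25775e-05) = 0.000295641.
So far: 0.00349745.
Correction k=1: B_{2}/2! · (f^{(1)}(43) − f^{(1)}(12)) = 1/12 · (-8.77501e-07 − (-0.000144676)) = 1.19832e-05.
Partial sum through k=1: 0.00350943.
Correction k=2: B_{4}/4! · (f^{(3)}(43) − f^{(3)}(12)) = −1/720 · (-9.49162e-09 − (-2.00939e-05)) = -2.78950e-08.
Partial sum through k=2: 0.00350940.
Correction k=3: B_{6}/6! · (f^{(5)}(43) − f^{(5)}(12)) = 1/30240 · (-2.15602e-10 − (-5.86071e-06)) = 1.93800e-10.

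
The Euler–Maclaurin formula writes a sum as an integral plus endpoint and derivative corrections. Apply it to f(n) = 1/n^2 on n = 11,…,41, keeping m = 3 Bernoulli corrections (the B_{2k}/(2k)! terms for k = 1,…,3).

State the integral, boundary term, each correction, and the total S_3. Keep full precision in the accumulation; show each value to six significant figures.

The integral term ∫_11^41 1/x^2 dx = 0.0665188.
Endpoint term: (f(11) + f(41))/2 = (0.00826446 + 0.000594884)/2 = 0.00442967.
Running total after boundary: 0.0709485.
Correction k=1: B_{2}/2! · (f^{(1)}(41) − f^{(1)}(11)) = 1/12 · (-2.90187e-05 − (-0.00150263)) = 0.000122801.
Partial sum through k=1: 0.0710713.
Correction k=2: B_{4}/4! · (f^{(3)}(41) − f^{(3)}(11)) = −1/720 · (-2.07153e-07 − (-0.000149021)) = -2.06686e-07.
Partial sum through k=2: 0.0710711.
Correction k=3: B_{6}/6! · (f^{(5)}(41) − f^{(5)}(11)) = 1/30240 · (-3.69697e-09 − (-3.69474e-05)) = 1.22168e-09.

S_3 ≈ 0.0710711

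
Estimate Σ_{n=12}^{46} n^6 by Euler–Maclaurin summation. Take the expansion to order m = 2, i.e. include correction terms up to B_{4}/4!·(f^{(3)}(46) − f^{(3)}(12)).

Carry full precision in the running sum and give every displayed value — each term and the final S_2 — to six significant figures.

S_2 ≈ 6.70960e+10

∫_12^46 x^6 dx evaluates to 6.22545e+10.
Boundary: ½(f(12) + f(46)) = ½(2.98598e+06 + 9.47430e+09) = 4.73864e+09.
So far: 6.69932e+10.
Order-1 term: 1/12 · (1.23578e+09 − 1.49299e+06) = 1.02857e+08.
Running total after k=1: 6.70960e+10.
Order-2 term: −1/720 · (1.16803e+07 − 207360) = -15934.7.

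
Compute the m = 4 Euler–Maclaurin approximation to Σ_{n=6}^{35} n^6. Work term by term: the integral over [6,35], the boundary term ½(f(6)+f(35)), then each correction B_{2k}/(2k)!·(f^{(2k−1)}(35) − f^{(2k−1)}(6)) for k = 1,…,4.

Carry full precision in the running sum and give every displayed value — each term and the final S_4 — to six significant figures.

S_4 ≈ 1.01367e+10

∫_6^35 x^6 dx evaluates to 9.19129e+09.
Endpoint term: (f(6) + f(35))/2 = (46656.0 + 1.83827e+09)/2 = 9.19156e+08.
So far: 1.01104e+10.
k=1: B_{2}/(2)! × [f^{(1)}(35) − f^{(1)}(6)] = 1/12 × (3.15131e+08 − 46656.0) = 2.62570e+07.
Partial sum through k=1: 1.01367e+10.
k=2: B_{4}/(4)! × [f^{(3)}(35) − f^{(3)}(6)] = −1/720 × (5.14500e+06 − 25920.0) = -7109.83.
Partial sum through k=2: 1.01367e+10.
k=3: B_{6}/(6)! × [f^{(5)}(35) − f^{(5)}(6)] = 1/30240 × (25200.0 − 4320.00) = 0.690476.
Partial sum through k=3: 1.01367e+10.
k=4: B_{8}/(8)! × [f^{(7)}(35) − f^{(7)}(6)] = −1/1209600 × (0.00000 − 0.00000) = 0.00000.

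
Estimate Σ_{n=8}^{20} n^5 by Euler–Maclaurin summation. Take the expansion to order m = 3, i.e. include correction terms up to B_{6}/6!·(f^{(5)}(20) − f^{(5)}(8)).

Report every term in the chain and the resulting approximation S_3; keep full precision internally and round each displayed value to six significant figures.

S_3 ≈ 1.23043e+07

Integral: ∫_8^20 x^5 dx = 1.06230e+07.
Endpoint term: (f(8) + f(20))/2 = (32768.0 + 3.20000e+06)/2 = 1.61638e+06.
Running total after boundary: 1.22394e+07.
Correction k=1: B_{2}/2! · (f^{(1)}(20) − f^{(1)}(8)) = 1/12 · (800000 − 20480.0) = 64960.0.
After k=1: 1.23043e+07.
Correction k=2: B_{4}/4! · (f^{(3)}(20) − f^{(3)}(8)) = −1/720 · (24000.0 − 3840.00) = -28.0000.
After k=2: 1.23043e+07.
Correction k=3: B_{6}/6! · (f^{(5)}(20) − f^{(5)}(8)) = 1/30240 · (120.000 − 120.000) = 0.00000.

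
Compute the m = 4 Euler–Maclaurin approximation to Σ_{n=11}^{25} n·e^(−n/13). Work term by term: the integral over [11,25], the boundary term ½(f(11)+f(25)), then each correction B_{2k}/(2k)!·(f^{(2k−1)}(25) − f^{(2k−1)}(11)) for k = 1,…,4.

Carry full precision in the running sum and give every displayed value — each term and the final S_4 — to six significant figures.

S_4 ≈ 65.8361

∫_11^25 x·e^(−x/13) dx evaluates to 61.6660.
Endpoint term: (f(11) + f(25))/2 = (4.71968 + 3.65391)/2 = 4.18680.
So far: 65.8528.
Correction k=1: B_{2}/2! · (f^{(1)}(25) − f^{(1)}(11)) = 1/12 · (-0.134914 − 0.0660095) = -0.0167436.
Partial sum through k=1: 65.8361.
Correction k=2: B_{4}/4! · (f^{(3)}(25) − f^{(3)}(11)) = −1/720 · (0.000931357 − 0.00546825) = 6.30123e-06.
Partial sum through k=2: 65.8361.
Correction k=3: B_{6}/6! · (f^{(5)}(25) − f^{(5)}(11)) = 1/30240 · (1.57457e-05 − 6.24018e-05) = -1.54286e-09.
Partial sum through k=3: 65.8361.
Correction k=4: B_{8}/8! · (f^{(7)}(25) − f^{(7)}(11)) = −1/1209600 · (1.53730e-07 − 5.47024e-07) = 3.25144e-13.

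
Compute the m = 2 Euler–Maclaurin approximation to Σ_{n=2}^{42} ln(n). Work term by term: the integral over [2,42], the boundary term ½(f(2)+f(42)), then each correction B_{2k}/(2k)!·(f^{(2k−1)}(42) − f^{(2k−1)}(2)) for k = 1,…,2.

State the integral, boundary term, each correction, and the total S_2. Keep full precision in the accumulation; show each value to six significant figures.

The integral term ∫_2^42 ln(x) dx = 115.596.
½[f(2) + f(42)] = ½[0.693147 + 3.73767] = 2.21541.
So far: 117.811.
Correction k=1: B_{2}/2! · (f^{(1)}(42) − f^{(1)}(2)) = 1/12 · (0.0238095 − 0.500000) = -0.0396825.
Partial sum through k=1: 117.772.
Correction k=2: B_{4}/4! · (f^{(3)}(42) − f^{(3)}(2)) = −1/720 · (2.69949e-05 − 0.250000) = 0.000347185.

S_2 ≈ 117.772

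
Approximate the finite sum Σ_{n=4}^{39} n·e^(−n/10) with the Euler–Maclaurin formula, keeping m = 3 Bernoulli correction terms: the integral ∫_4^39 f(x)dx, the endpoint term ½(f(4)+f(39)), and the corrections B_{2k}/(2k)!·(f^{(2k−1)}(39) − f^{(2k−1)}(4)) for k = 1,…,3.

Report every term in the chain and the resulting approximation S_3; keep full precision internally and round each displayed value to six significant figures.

S_3 ≈ 85.6232

Integral: ∫_4^39 x·e^(−x/10) dx = 83.9263.
Endpoint term: (f(4) + f(39))/2 = (2.68128 + 0.789435)/2 = 1.73536.
So far: 85.6616.
k=1: B_{2}/(2)! × [f^{(1)}(39) − f^{(1)}(4)] = 1/12 × (-0.0587015 − 0.402192) = -0.0384078.
Partial sum through k=1: 85.6232.
k=2: B_{4}/(4)! × [f^{(3)}(39) − f^{(3)}(4)] = −1/720 × (-0.000182177 − 0.0174283) = 2.44590e-05.
Partial sum through k=2: 85.6232.
k=3: B_{6}/(6)! × [f^{(5)}(39) − f^{(5)}(4)] = 1/30240 × (2.22661e-06 − 0.000308347) = -1.01230e-08.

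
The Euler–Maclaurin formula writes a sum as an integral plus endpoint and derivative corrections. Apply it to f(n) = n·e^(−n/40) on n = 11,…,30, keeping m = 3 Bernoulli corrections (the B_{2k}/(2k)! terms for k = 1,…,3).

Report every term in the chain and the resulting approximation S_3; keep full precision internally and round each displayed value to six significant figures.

Integral: ∫_11^30 x·e^(−x/40) dx = 226.901.
Boundary: ½(f(11) + f(30)) = ½(8.35529 + 14.1710) = 11.2631.
Running total after boundary: 238.164.
k=1: B_{2}/(2)! × [f^{(1)}(30) − f^{(1)}(11)] = 1/12 × (0.118092 − 0.550690) = -0.0360498.
Running total after k=1: 238.128.
k=2: B_{4}/(4)! × [f^{(3)}(30) − f^{(3)}(11)] = −1/720 × (0.000664265 − 0.00129365) = 8.74140e-07.
Running total after k=2: 238.128.
k=3: B_{6}/(6)! × [f^{(5)}(30) − f^{(5)}(11)] = 1/30240 × (7.84202e-07 − 1.40194e-06) = -2.04280e-11.

S_3 ≈ 238.128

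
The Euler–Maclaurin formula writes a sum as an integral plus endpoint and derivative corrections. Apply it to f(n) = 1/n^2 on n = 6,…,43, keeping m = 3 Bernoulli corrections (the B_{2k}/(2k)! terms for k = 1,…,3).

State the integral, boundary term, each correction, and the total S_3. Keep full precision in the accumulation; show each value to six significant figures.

S_3 ≈ 0.158335

Integral: ∫_6^43 1/x^2 dx = 0.143411.
½[f(6) + f(43)] = ½[0.0277778 + 0.000540833] = 0.0141593.
Running total after boundary: 0.157570.
Correction k=1: B_{2}/2! · (f^{(1)}(43) − f^{(1)}(6)) = 1/12 · (-2.51550e-05 − (-0.00925926)) = 0.000769509.
Running total after k=1: 0.158340.
Correction k=2: B_{4}/4! · (f^{(3)}(43) − f^{(3)}(6)) = −1/720 · (-1.63256e-07 − (-0.00308642)) = -4.28647e-06.
Running total after k=2: 0.158335.
Correction k=3: B_{6}/6! · (f^{(5)}(43) − f^{(5)}(6)) = 1/30240 · (-2.64883e-09 − (-0.00257202)) = 8.50534e-08.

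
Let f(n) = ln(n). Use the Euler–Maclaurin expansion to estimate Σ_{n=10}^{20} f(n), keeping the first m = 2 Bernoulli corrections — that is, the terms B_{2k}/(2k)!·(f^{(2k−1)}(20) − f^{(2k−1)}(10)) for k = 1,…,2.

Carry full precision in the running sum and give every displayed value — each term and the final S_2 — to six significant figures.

S_2 ≈ 29.5338

The integral term ∫_10^20 ln(x) dx = 26.8888.
Boundary: ½(f(10) + f(20)) = ½(2.30259 + 2.99573) = 2.64916.
So far: 29.5380.
Correction k=1: B_{2}/2! · (f^{(1)}(20) − f^{(1)}(10)) = 1/12 · (0.0500000 − 0.100000) = -0.00416667.
Running total after k=1: 29.5338.
Correction k=2: B_{4}/4! · (f^{(3)}(20) − f^{(3)}(10)) = −1/720 · (0.000250000 − 0.00200000) = 2.43056e-06.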